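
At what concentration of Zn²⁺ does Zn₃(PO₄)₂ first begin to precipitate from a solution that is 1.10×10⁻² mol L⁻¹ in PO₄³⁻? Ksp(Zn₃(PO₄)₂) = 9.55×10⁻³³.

4.29×10⁻¹⁰ M

Precipitation begins when Q = Ksp.
Zn₃(PO₄)₂(s) ⇌ 3 Zn²⁺(aq) + 2 PO₄³⁻(aq)
Ksp = [Zn²⁺]^3[PO₄³⁻]^2 = [Zn²⁺]^3(1.10×10⁻²)^2
[Zn²⁺]^3 = 9.55×10⁻³³ / (1.10×10⁻²)^2 = 7.89×10⁻²⁹
[Zn²⁺] = 4.29×10⁻¹⁰ mol L⁻¹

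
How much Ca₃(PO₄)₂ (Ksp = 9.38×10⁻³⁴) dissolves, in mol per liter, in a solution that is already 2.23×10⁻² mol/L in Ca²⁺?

4.60×10⁻¹⁵ M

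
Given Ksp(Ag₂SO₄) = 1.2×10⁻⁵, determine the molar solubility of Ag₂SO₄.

1.4×10⁻² M

Ag₂SO₄(s) ⇌ 2 Ag⁺(aq) + SO₄²⁻(aq)
If s mol/L of Ag₂SO₄ dissolves, [Ag⁺] = 2s and [SO₄²⁻] = s.
Ksp = [Ag⁺]^2[SO₄²⁻] = (2s)^2 · s = 4s^3
4s^3 = 1.2×10⁻⁵  ⇒  s^3 = 3.0×10⁻⁶
Taking the 3rd root, s = 1.4×10⁻² mol L⁻¹.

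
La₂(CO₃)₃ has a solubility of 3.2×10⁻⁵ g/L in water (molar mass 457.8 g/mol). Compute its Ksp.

Ksp = 1.8×10⁻³⁴

Convert to molarity: s = 3.2×10⁻⁵ / 457.8 = 6.990×10⁻⁸ mol/L
La₂(CO₃)₃(s) ⇌ 2 La³⁺(aq) + 3 CO₃²⁻(aq)
Let s be the molar solubility. Then [La³⁺] = 2s and [CO₃²⁻] = 3s.
Ksp = [La³⁺]^2[CO₃²⁻]^3 = (2s)^2 · (3s)^3 = 108s^5
Ksp = 108 × (6.990×10⁻⁸)^5 = 1.8×10⁻³⁴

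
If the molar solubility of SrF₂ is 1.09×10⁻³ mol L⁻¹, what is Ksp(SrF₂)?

Ksp = 5.18×10⁻⁹

SrF₂(s) ⇌ Sr²⁺(aq) + 2 F⁻(aq)
Call the molar solubility s, so that [Sr²⁺] = s and [F⁻] = 2s.
Ksp = [Sr²⁺][F⁻]^2 = s · (2s)^2 = 4s^3
Ksp = 4 × (1.09×10⁻³)^3 = 5.18×10⁻⁹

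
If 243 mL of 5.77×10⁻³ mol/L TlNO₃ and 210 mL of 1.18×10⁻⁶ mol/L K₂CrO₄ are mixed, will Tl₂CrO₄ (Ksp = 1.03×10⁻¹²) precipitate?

Yes

Total volume after mixing = 243 + 210 = 453 mL.
[Tl⁺] = (5.77×10⁻³)(243)/453 = 3.10×10⁻³ mol/L
[CrO₄²⁻] = (1.18×10⁻⁶)(210)/453 = 5.47×10⁻⁷ mol/L
Q = [Tl⁺]^2[CrO₄²⁻] = 5.24×10⁻¹²
Since Q (5.24×10⁻¹²) exceeds Ksp (1.03×10⁻¹²), Tl₂CrO₄ will precipitate.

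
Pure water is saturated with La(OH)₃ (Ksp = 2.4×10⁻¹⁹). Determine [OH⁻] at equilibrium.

2.9×10⁻⁵ M

La(OH)₃(s) ⇌ La³⁺(aq) + 3 OH⁻(aq)
Let s be the molar solubility. Then [La³⁺] = s and [OH⁻] = 3s.
Ksp = [La³⁺][OH⁻]^3 = s · (3s)^3 = 27s^4 = 2.4×10⁻¹⁹
s = 9.7×10⁻⁶ mol L⁻¹
[OH⁻] = 3s = 2.9×10⁻⁵ mol L⁻¹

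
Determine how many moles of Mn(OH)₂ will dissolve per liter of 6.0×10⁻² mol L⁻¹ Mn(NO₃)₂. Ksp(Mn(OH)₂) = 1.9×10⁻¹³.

Mn(OH)₂(s) ⇌ Mn²⁺(aq) + 2 OH⁻(aq)
Mn²⁺ is already present at 6.0×10⁻² mol L⁻¹. If s mol/L of Mn(OH)₂ dissolves, [OH⁻] = 2s while [Mn²⁺] ≈ 6.0×10⁻² mol L⁻¹.
Ksp = [Mn²⁺][OH⁻]^2 = (6.0×10⁻²)(2s)^2
(2s)^2 = 1.9×10⁻¹³ / (6.0×10⁻²) = 3.2×10⁻¹²
s = 8.9×10⁻⁷ mol L⁻¹

8.9×10⁻⁷ M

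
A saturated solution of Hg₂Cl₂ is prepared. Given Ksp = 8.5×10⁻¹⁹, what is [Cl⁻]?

1.2×10⁻⁶ M

Hg₂Cl₂(s) ⇌ Hg₂²⁺(aq) + 2 Cl⁻(aq)
For each mole of Hg₂Cl₂ that dissolves per liter, [Hg₂²⁺] = s and [Cl⁻] = 2s; let s denote this solubility.
Ksp = [Hg₂²⁺][Cl⁻]^2 = s · (2s)^2 = 4s^3 = 8.5×10⁻¹⁹
s = 6.0×10⁻⁷ M
[Cl⁻] = 2s = 1.2×10⁻⁶ M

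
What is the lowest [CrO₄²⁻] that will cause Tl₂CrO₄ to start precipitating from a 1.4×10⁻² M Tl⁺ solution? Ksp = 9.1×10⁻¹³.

Each salt precipitates once Q = Ksp for that salt.
Tl₂CrO₄(s) ⇌ 2 Tl⁺(aq) + CrO₄²⁻(aq)
Ksp = [Tl⁺]^2[CrO₄²⁻] = [CrO₄²⁻](1.4×10⁻²)^2
[CrO₄²⁻] = 9.1×10⁻¹³ / (1.4×10⁻²)^2 = 4.6×10⁻⁹
[CrO₄²⁻] = 4.6×10⁻⁹ M

4.6×10⁻⁹ M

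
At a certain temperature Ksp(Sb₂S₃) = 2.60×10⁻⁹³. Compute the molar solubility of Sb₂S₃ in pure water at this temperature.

1.19×10⁻¹⁹ M

Sb₂S₃(s) ⇌ 2 Sb³⁺(aq) + 3 S²⁻(aq)
Let s be the molar solubility. Then [Sb³⁺] = 2s and [S²⁻] = 3s.
Ksp = [Sb³⁺]^2[S²⁻]^3 = (2s)^2 · (3s)^3 = 108s^5
108s^5 = 2.60×10⁻⁹³  ⇒  s^5 = 2.41×10⁻⁹⁵
s = (2.41×10⁻⁹⁵)^(1/5) = 1.19×10⁻¹⁹ mol/L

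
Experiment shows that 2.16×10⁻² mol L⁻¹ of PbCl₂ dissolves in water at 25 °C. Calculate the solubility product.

PbCl₂(s) ⇌ Pb²⁺(aq) + 2 Cl⁻(aq)
With molar solubility s: [Pb²⁺] = s, [Cl⁻] = 2s.
Ksp = [Pb²⁺][Cl⁻]^2 = s · (2s)^2 = 4s^3
Ksp = 4 × (2.16×10⁻²)^3 = 4.03×10⁻⁵

Ksp = 4.03×10⁻⁵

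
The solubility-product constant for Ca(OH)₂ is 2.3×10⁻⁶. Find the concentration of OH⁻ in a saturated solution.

1.7×10⁻² M

Ca(OH)₂(s) ⇌ Ca²⁺(aq) + 2 OH⁻(aq)
For each mole of Ca(OH)₂ that dissolves per liter, [Ca²⁺] = s and [OH⁻] = 2s; let s denote this solubility.
Ksp = [Ca²⁺][OH⁻]^2 = s · (2s)^2 = 4s^3 = 2.3×10⁻⁶
s = 8.3×10⁻³ mol L⁻¹
[OH⁻] = 2s = 1.7×10⁻² mol L⁻¹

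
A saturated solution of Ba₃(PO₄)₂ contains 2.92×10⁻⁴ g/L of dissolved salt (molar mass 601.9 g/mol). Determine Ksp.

s = (2.92×10⁻⁴ g L⁻¹)/(601.9 g mol⁻¹) = 4.8513×10⁻⁷ M
Ba₃(PO₄)₂(s) ⇌ 3 Ba²⁺(aq) + 2 PO₄³⁻(aq)
Call the molar solubility s, so that [Ba²⁺] = 3s and [PO₄³⁻] = 2s.
Ksp = [Ba²⁺]^3[PO₄³⁻]^2 = (3s)^3 · (2s)^2 = 108s^5
Ksp = 108 × (4.8513×10⁻⁷)^5 = 2.90×10⁻³⁰

Ksp = 2.90×10⁻³⁰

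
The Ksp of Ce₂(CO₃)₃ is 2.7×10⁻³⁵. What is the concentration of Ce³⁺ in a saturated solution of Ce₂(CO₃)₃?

9.6×10⁻⁸ M

Ce₂(CO₃)₃(s) ⇌ 2 Ce³⁺(aq) + 3 CO₃²⁻(aq)
Let s be the molar solubility. Then [Ce³⁺] = 2s and [CO₃²⁻] = 3s.
Ksp = [Ce³⁺]^2[CO₃²⁻]^3 = (2s)^2 · (3s)^3 = 108s^5 = 2.7×10⁻³⁵
s = 4.8×10⁻⁸ M
[Ce³⁺] = 2s = 9.6×10⁻⁸ M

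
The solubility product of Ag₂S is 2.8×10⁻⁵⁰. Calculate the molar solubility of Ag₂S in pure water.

Ag₂S(s) ⇌ 2 Ag⁺(aq) + S²⁻(aq)
If s mol/L of Ag₂S dissolves, [Ag⁺] = 2s and [S²⁻] = s.
Ksp = [Ag⁺]^2[S²⁻] = (2s)^2 · s = 4s^3
4s^3 = 2.8×10⁻⁵⁰  ⇒  s^3 = 7.0×10⁻⁵¹
Taking the 3rd root, s = 1.9×10⁻¹⁷ M.

1.9×10⁻¹⁷ M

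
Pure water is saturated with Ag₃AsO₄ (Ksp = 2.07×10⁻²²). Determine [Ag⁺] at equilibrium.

4.99×10⁻⁶ M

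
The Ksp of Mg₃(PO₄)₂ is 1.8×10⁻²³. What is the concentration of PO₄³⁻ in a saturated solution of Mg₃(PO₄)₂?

2.2×10⁻⁵ M

Mg₃(PO₄)₂(s) ⇌ 3 Mg²⁺(aq) + 2 PO₄³⁻(aq)
Let s be the molar solubility. Then [Mg²⁺] = 3s and [PO₄³⁻] = 2s.
Ksp = [Mg²⁺]^3[PO₄³⁻]^2 = (3s)^3 · (2s)^2 = 108s^5 = 1.8×10⁻²³
s = 1.1×10⁻⁵ mol L⁻¹
[PO₄³⁻] = 2s = 2.2×10⁻⁵ mol L⁻¹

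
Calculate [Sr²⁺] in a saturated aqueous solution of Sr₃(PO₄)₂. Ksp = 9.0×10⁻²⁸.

Sr₃(PO₄)₂(s) ⇌ 3 Sr²⁺(aq) + 2 PO₄³⁻(aq)
Let s be the molar solubility. Then [Sr²⁺] = 3s and [PO₄³⁻] = 2s.
Ksp = [Sr²⁺]^3[PO₄³⁻]^2 = (3s)^3 · (2s)^2 = 108s^5 = 9.0×10⁻²⁸
s = 1.5×10⁻⁶ mol L⁻¹
[Sr²⁺] = 3s = 4.6×10⁻⁶ mol L⁻¹

4.6×10⁻⁶ M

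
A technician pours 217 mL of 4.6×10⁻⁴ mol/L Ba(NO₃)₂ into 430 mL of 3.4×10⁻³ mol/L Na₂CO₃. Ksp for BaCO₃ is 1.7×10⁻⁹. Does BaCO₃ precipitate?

Yes

Total volume after mixing = 217 + 430 = 647 mL.
[Ba²⁺] = (4.6×10⁻⁴)(217)/647 = 1.5×10⁻⁴ mol/L
[CO₃²⁻] = (3.4×10⁻³)(430)/647 = 2.3×10⁻³ mol/L
Q = [Ba²⁺][CO₃²⁻] = 3.5×10⁻⁷
Q = 3.5×10⁻⁷ > Ksp = 1.7×10⁻⁹, so the solution is supersaturated and BaCO₃ precipitates.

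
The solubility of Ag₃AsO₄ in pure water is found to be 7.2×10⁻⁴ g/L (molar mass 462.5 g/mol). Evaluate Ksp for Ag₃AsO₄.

Molar solubility s = (7.2×10⁻⁴ g/L) / (462.5 g/mol) = 1.557×10⁻⁶ mol/L
Ag₃AsO₄(s) ⇌ 3 Ag⁺(aq) + AsO₄³⁻(aq)
If s mol/L of Ag₃AsO₄ dissolves, [Ag⁺] = 3s and [AsO₄³⁻] = s.
Ksp = [Ag⁺]^3[AsO₄³⁻] = (3s)^3 · s = 27s^4
Ksp = 27 × (1.557×10⁻⁶)^4 = 1.6×10⁻²²

Ksp = 1.6×10⁻²²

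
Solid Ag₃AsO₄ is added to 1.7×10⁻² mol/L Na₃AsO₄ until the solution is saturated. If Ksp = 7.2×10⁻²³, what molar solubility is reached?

5.4×10⁻⁸ M

Ag₃AsO₄(s) ⇌ 3 Ag⁺(aq) + AsO₄³⁻(aq)
AsO₄³⁻ is already present at 1.7×10⁻² mol/L. If s mol/L of Ag₃AsO₄ dissolves, [Ag⁺] = 3s while [AsO₄³⁻] ≈ 1.7×10⁻² mol/L.
Ksp = [Ag⁺]^3[AsO₄³⁻] = (3s)^3(1.7×10⁻²)
(3s)^3 = 7.2×10⁻²³ / (1.7×10⁻²) = 4.2×10⁻²¹
s = 5.4×10⁻⁸ mol/L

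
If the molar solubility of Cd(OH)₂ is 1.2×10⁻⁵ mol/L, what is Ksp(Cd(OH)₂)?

Ksp = 6.9×10⁻¹⁵

Cd(OH)₂(s) ⇌ Cd²⁺(aq) + 2 OH⁻(aq)
With molar solubility s: [Cd²⁺] = s, [OH⁻] = 2s.
Ksp = [Cd²⁺][OH⁻]^2 = s · (2s)^2 = 4s^3
Ksp = 4 × (1.2×10⁻⁵)^3 = 6.9×10⁻¹⁵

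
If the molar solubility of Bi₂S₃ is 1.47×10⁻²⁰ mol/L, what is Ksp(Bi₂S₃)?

Ksp = 7.41×10⁻⁹⁸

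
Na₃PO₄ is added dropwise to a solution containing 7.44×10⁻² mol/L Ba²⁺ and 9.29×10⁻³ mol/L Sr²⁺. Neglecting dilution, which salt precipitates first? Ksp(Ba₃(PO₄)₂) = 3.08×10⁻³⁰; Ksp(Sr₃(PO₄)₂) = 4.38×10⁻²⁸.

Ba₃(PO₄)₂

Precipitation begins when Q = Ksp.
For Ba₃(PO₄)₂: [PO₄³⁻] = (Ksp/[Ba²⁺]^3)^(1/2) = 8.65×10⁻¹⁴ mol/L
For Sr₃(PO₄)₂: [PO₄³⁻] = (Ksp/[Sr²⁺]^3)^(1/2) = 2.34×10⁻¹¹ mol/L
Ba₃(PO₄)₂ requires the lower [PO₄³⁻], so it precipitates first.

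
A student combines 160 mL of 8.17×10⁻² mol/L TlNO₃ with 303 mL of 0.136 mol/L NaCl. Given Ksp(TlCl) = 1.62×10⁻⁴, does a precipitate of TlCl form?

Yes

The combined volume is 463 mL.
[Tl⁺] = (8.17×10⁻²)(160)/463 = 2.82×10⁻² mol/L
[Cl⁻] = (0.136)(303)/463 = 8.90×10⁻² mol/L
Q = [Tl⁺][Cl⁻] = 2.51×10⁻³
Because Q > Ksp (2.51×10⁻³ vs 1.62×10⁻⁴), a precipitate of TlCl forms.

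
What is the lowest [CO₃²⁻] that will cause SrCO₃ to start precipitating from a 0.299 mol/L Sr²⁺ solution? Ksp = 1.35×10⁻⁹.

The threshold for precipitation is Q = Ksp.
SrCO₃(s) ⇌ Sr²⁺(aq) + CO₃²⁻(aq)
Ksp = [Sr²⁺][CO₃²⁻] = [CO₃²⁻](0.299)
[CO₃²⁻] = 1.35×10⁻⁹ / (0.299) = 4.52×10⁻⁹
[CO₃²⁻] = 4.52×10⁻⁹ mol/L

4.52×10⁻⁹ M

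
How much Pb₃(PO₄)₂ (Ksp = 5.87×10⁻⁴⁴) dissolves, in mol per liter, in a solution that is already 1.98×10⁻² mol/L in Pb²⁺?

Pb₃(PO₄)₂(s) ⇌ 3 Pb²⁺(aq) + 2 PO₄³⁻(aq)
Pb²⁺ is already present at 1.98×10⁻² mol/L. If s mol/L of Pb₃(PO₄)₂ dissolves, [PO₄³⁻] = 2s while [Pb²⁺] ≈ 1.98×10⁻² mol/L.
Ksp = [Pb²⁺]^3[PO₄³⁻]^2 = (1.98×10⁻²)^3(2s)^2
(2s)^2 = 5.87×10⁻⁴⁴ / (1.98×10⁻²)^3 = 7.56×10⁻³⁹
s = 4.35×10⁻²⁰ mol/L

4.35×10⁻²⁰ M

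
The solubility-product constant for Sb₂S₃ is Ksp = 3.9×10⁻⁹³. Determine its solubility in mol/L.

Sb₂S₃(s) ⇌ 2 Sb³⁺(aq) + 3 S²⁻(aq)
If s mol/L of Sb₂S₃ dissolves, [Sb³⁺] = 2s and [S²⁻] = 3s.
Ksp = [Sb³⁺]^2[S²⁻]^3 = (2s)^2 · (3s)^3 = 108s^5
108s^5 = 3.9×10⁻⁹³  ⇒  s^5 = 3.6×10⁻⁹⁵
s = 1.3×10⁻¹⁹ M

1.3×10⁻¹⁹ M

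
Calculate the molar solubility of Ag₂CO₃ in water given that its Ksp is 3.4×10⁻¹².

Ag₂CO₃(s) ⇌ 2 Ag⁺(aq) + CO₃²⁻(aq)
With molar solubility s: [Ag⁺] = 2s, [CO₃²⁻] = s.
Ksp = [Ag⁺]^2[CO₃²⁻] = (2s)^2 · s = 4s^3
4s^3 = 3.4×10⁻¹²  ⇒  s^3 = 8.5×10⁻¹³
s = (8.5×10⁻¹³)^(1/3) = 9.5×10⁻⁵ mol L⁻¹

9.5×10⁻⁵ M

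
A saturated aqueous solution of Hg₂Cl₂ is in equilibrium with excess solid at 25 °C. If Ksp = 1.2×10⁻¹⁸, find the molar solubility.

Hg₂Cl₂(s) ⇌ Hg₂²⁺(aq) + 2 Cl⁻(aq)
For each mole of Hg₂Cl₂ that dissolves per liter, [Hg₂²⁺] = s and [Cl⁻] = 2s; let s denote this solubility.
Ksp = [Hg₂²⁺][Cl⁻]^2 = s · (2s)^2 = 4s^3
4s^3 = 1.2×10⁻¹⁸  ⇒  s^3 = 3.0×10⁻¹⁹
s = 6.7×10⁻⁷ mol/L

6.7×10⁻⁷ M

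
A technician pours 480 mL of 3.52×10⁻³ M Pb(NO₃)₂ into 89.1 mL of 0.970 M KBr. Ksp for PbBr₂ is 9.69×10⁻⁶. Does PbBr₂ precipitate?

Yes

After mixing, V = 480 mL + 89.1 mL = 569.1 mL.
[Pb²⁺] = (3.52×10⁻³)(480)/569.1 = 2.97×10⁻³ M
[Br⁻] = (0.970)(89.1)/569.1 = 0.152 M
Q = [Pb²⁺][Br⁻]^2 = 6.85×10⁻⁵
Since Q (6.85×10⁻⁵) exceeds Ksp (9.69×10⁻⁶), PbBr₂ will precipitate.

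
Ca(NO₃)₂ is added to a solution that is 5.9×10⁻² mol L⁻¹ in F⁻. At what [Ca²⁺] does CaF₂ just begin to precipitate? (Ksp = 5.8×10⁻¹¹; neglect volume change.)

A salt starts to precipitate once the ion product Q reaches its Ksp.
CaF₂(s) ⇌ Ca²⁺(aq) + 2 F⁻(aq)
Ksp = [Ca²⁺][F⁻]^2 = [Ca²⁺](5.9×10⁻²)^2
[Ca²⁺] = 5.8×10⁻¹¹ / (5.9×10⁻²)^2 = 1.7×10⁻⁸
[Ca²⁺] = 1.7×10⁻⁸ mol L⁻¹

1.7×10⁻⁸ M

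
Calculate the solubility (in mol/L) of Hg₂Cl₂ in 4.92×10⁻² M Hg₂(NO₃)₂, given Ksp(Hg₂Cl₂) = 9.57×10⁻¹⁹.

2.21×10⁻⁹ M

Hg₂Cl₂(s) ⇌ Hg₂²⁺(aq) + 2 Cl⁻(aq)
With Hg₂²⁺ already at 4.92×10⁻² M and s small, take [Hg₂²⁺] ≈ 4.92×10⁻² M and [Cl⁻] = 2s.
Ksp = [Hg₂²⁺][Cl⁻]^2 = (4.92×10⁻²)(2s)^2
(2s)^2 = 9.57×10⁻¹⁹ / (4.92×10⁻²) = 1.95×10⁻¹⁷
s = 2.21×10⁻⁹ M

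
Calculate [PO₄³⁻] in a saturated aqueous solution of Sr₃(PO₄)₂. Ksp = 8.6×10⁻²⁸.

3.0×10⁻⁶ M

Sr₃(PO₄)₂(s) ⇌ 3 Sr²⁺(aq) + 2 PO₄³⁻(aq)
Let s be the molar solubility. Then [Sr²⁺] = 3s and [PO₄³⁻] = 2s.
Ksp = [Sr²⁺]^3[PO₄³⁻]^2 = (3s)^3 · (2s)^2 = 108s^5 = 8.6×10⁻²⁸
s = 1.5×10⁻⁶ M
[PO₄³⁻] = 2s = 3.0×10⁻⁶ M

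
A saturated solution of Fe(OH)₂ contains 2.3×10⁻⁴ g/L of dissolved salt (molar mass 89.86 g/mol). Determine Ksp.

Molar solubility s = (2.3×10⁻⁴ g/L) / (89.86 g/mol) = 2.560×10⁻⁶ mol/L
Fe(OH)₂(s) ⇌ Fe²⁺(aq) + 2 OH⁻(aq)
With molar solubility s: [Fe²⁺] = s, [OH⁻] = 2s.
Ksp = [Fe²⁺][OH⁻]^2 = s · (2s)^2 = 4s^3
Ksp = 4 × (2.560×10⁻⁶)^3 = 6.7×10⁻¹⁷

Ksp = 6.7×10⁻¹⁷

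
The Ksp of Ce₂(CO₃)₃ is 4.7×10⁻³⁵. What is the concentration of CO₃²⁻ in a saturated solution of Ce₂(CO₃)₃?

Ce₂(CO₃)₃(s) ⇌ 2 Ce³⁺(aq) + 3 CO₃²⁻(aq)
If s mol/L of Ce₂(CO₃)₃ dissolves, [Ce³⁺] = 2s and [CO₃²⁻] = 3s.
Ksp = [Ce³⁺]^2[CO₃²⁻]^3 = (2s)^2 · (3s)^3 = 108s^5 = 4.7×10⁻³⁵
s = 5.3×10⁻⁸ mol L⁻¹
[CO₃²⁻] = 3s = 1.6×10⁻⁷ mol L⁻¹

1.6×10⁻⁷ M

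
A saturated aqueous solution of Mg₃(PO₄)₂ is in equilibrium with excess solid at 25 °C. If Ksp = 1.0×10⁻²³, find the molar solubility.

9.8×10⁻⁶ M

Mg₃(PO₄)₂(s) ⇌ 3 Mg²⁺(aq) + 2 PO₄³⁻(aq)
With molar solubility s: [Mg²⁺] = 3s, [PO₄³⁻] = 2s.
Ksp = [Mg²⁺]^3[PO₄³⁻]^2 = (3s)^3 · (2s)^2 = 108s^5
108s^5 = 1.0×10⁻²³  ⇒  s^5 = 9.3×10⁻²⁶
s = 9.8×10⁻⁶ mol L⁻¹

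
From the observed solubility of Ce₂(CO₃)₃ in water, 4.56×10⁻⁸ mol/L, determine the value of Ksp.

Ce₂(CO₃)₃(s) ⇌ 2 Ce³⁺(aq) + 3 CO₃²⁻(aq)
Let s be the molar solubility. Then [Ce³⁺] = 2s and [CO₃²⁻] = 3s.
Ksp = [Ce³⁺]^2[CO₃²⁻]^3 = (2s)^2 · (3s)^3 = 108s^5
Ksp = 108 × (4.56×10⁻⁸)^5 = 2.13×10⁻³⁵

Ksp = 2.13×10⁻³⁵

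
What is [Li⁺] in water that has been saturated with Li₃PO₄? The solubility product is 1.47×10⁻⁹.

8.15×10⁻³ M

Li₃PO₄(s) ⇌ 3 Li⁺(aq) + PO₄³⁻(aq)
For each mole of Li₃PO₄ that dissolves per liter, [Li⁺] = 3s and [PO₄³⁻] = s; let s denote this solubility.
Ksp = [Li⁺]^3[PO₄³⁻] = (3s)^3 · s = 27s^4 = 1.47×10⁻⁹
s = 2.72×10⁻³ mol L⁻¹
[Li⁺] = 3s = 8.15×10⁻³ mol L⁻¹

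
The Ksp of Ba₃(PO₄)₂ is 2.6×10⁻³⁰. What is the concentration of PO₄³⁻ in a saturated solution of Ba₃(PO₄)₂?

9.5×10⁻⁷ M

Ba₃(PO₄)₂(s) ⇌ 3 Ba²⁺(aq) + 2 PO₄³⁻(aq)
Call the molar solubility s, so that [Ba²⁺] = 3s and [PO₄³⁻] = 2s.
Ksp = [Ba²⁺]^3[PO₄³⁻]^2 = (3s)^3 · (2s)^2 = 108s^5 = 2.6×10⁻³⁰
s = 4.7×10⁻⁷ mol/L
[PO₄³⁻] = 2s = 9.5×10⁻⁷ mol/L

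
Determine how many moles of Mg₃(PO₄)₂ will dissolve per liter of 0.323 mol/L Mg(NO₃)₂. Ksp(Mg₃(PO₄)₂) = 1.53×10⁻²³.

1.07×10⁻¹¹ M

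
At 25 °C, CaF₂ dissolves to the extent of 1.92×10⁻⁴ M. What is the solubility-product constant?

CaF₂(s) ⇌ Ca²⁺(aq) + 2 F⁻(aq)
Call the molar solubility s, so that [Ca²⁺] = s and [F⁻] = 2s.
Ksp = [Ca²⁺][F⁻]^2 = s · (2s)^2 = 4s^3
Ksp = 4 × (1.92×10⁻⁴)^3 = 2.83×10⁻¹¹

Ksp = 2.83×10⁻¹¹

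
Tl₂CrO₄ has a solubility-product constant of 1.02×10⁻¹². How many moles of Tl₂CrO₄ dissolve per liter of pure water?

Tl₂CrO₄(s) ⇌ 2 Tl⁺(aq) + CrO₄²⁻(aq)
If s mol/L of Tl₂CrO₄ dissolves, [Tl⁺] = 2s and [CrO₄²⁻] = s.
Ksp = [Tl⁺]^2[CrO₄²⁻] = (2s)^2 · s = 4s^3
4s^3 = 1.02×10⁻¹²  ⇒  s^3 = 2.55×10⁻¹³
s = 6.34×10⁻⁵ mol L⁻¹

6.34×10⁻⁵ M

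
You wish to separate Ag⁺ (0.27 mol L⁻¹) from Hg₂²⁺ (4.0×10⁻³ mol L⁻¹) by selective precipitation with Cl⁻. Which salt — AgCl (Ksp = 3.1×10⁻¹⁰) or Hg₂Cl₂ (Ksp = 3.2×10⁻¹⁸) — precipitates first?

AgCl

Precipitation of each salt begins when its ion product equals Ksp.
For AgCl: [Cl⁻] = (Ksp/[Ag⁺]) = 1.1×10⁻⁹ mol L⁻¹
For Hg₂Cl₂: [Cl⁻] = (Ksp/[Hg₂²⁺])^(1/2) = 2.8×10⁻⁸ mol L⁻¹
AgCl requires the lower [Cl⁻], so it precipitates first.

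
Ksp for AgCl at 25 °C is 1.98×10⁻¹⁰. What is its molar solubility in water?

AgCl(s) ⇌ Ag⁺(aq) + Cl⁻(aq)
If s mol/L of AgCl dissolves, [Ag⁺] = s and [Cl⁻] = s.
Ksp = [Ag⁺][Cl⁻] = s · s = s^2
s^2 = 1.98×10⁻¹⁰
s = (1.98×10⁻¹⁰)^(1/2) = 1.41×10⁻⁵ mol/L

1.41×10⁻⁵ M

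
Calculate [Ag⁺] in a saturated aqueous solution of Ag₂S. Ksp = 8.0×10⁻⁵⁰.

5.4×10⁻¹⁷ M

Ag₂S(s) ⇌ 2 Ag⁺(aq) + S²⁻(aq)
If s mol/L of Ag₂S dissolves, [Ag⁺] = 2s and [S²⁻] = s.
Ksp = [Ag⁺]^2[S²⁻] = (2s)^2 · s = 4s^3 = 8.0×10⁻⁵⁰
s = 2.7×10⁻¹⁷ mol/L
[Ag⁺] = 2s = 5.4×10⁻¹⁷ mol/L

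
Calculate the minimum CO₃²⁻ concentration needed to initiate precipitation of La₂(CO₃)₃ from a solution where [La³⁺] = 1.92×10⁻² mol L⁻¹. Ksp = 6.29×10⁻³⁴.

1.19×10⁻¹⁰ M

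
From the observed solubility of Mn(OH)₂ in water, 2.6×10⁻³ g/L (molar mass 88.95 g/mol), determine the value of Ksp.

Ksp = 1.0×10⁻¹³

Molar solubility s = (2.6×10⁻³ g/L) / (88.95 g/mol) = 2.923×10⁻⁵ mol/L
Mn(OH)₂(s) ⇌ Mn²⁺(aq) + 2 OH⁻(aq)
If s mol/L of Mn(OH)₂ dissolves, [Mn²⁺] = s and [OH⁻] = 2s.
Ksp = [Mn²⁺][OH⁻]^2 = s · (2s)^2 = 4s^3
Ksp = 4 × (2.923×10⁻⁵)^3 = 1.0×10⁻¹³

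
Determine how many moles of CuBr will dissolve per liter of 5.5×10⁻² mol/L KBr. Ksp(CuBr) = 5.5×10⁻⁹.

CuBr(s) ⇌ Cu⁺(aq) + Br⁻(aq)
The solution already contains Br⁻ at 5.5×10⁻² mol/L. Let s be the molar solubility of CuBr.
[Br⁻] ≈ 5.5×10⁻² mol/L (common ion dominates); [Cu⁺] = s.
Ksp = [Cu⁺][Br⁻] = s(5.5×10⁻²)
s = 5.5×10⁻⁹ / (5.5×10⁻²) = 1.0×10⁻⁷
s = 1.0×10⁻⁷ mol/L

1.0×10⁻⁷ M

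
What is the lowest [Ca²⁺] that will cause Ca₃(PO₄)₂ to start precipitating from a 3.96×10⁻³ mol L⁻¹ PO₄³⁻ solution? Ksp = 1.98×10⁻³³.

5.02×10⁻¹⁰ M

Precipitation begins when Q = Ksp.
Ca₃(PO₄)₂(s) ⇌ 3 Ca²⁺(aq) + 2 PO₄³⁻(aq)
Ksp = [Ca²⁺]^3[PO₄³⁻]^2 = [Ca²⁺]^3(3.96×10⁻³)^2
[Ca²⁺]^3 = 1.98×10⁻³³ / (3.96×10⁻³)^2 = 1.26×10⁻²⁸
[Ca²⁺] = 5.02×10⁻¹⁰ mol L⁻¹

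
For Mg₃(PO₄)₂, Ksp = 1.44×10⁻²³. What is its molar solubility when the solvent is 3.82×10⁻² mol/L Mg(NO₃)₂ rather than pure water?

2.54×10⁻¹⁰ M

Mg₃(PO₄)₂(s) ⇌ 3 Mg²⁺(aq) + 2 PO₄³⁻(aq)
The solution already contains Mg²⁺ at 3.82×10⁻² mol/L. Let s be the molar solubility of Mg₃(PO₄)₂.
[Mg²⁺] ≈ 3.82×10⁻² mol/L (common ion dominates); [PO₄³⁻] = 2s.
Ksp = [Mg²⁺]^3[PO₄³⁻]^2 = (3.82×10⁻²)^3(2s)^2
(2s)^2 = 1.44×10⁻²³ / (3.82×10⁻²)^3 = 2.58×10⁻¹⁹
s = 2.54×10⁻¹⁰ mol/L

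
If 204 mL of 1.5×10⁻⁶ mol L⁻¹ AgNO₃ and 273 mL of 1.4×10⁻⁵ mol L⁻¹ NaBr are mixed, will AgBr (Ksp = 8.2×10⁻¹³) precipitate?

Yes

Total volume after mixing = 204 + 273 = 477 mL.
[Ag⁺] = (1.5×10⁻⁶)(204)/477 = 6.4×10⁻⁷ mol L⁻¹
[Br⁻] = (1.4×10⁻⁵)(273)/477 = 8.0×10⁻⁶ mol L⁻¹
Q = [Ag⁺][Br⁻] = 5.1×10⁻¹²
Because Q > Ksp (5.1×10⁻¹² vs 8.2×10⁻¹³), a precipitate of AgBr forms.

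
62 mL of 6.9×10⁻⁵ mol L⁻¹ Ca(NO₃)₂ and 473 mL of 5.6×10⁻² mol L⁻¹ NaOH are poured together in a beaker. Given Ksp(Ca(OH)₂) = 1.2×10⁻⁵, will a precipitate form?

No

Total volume after mixing = 62 + 473 = 535 mL.
[Ca²⁺] = (6.9×10⁻⁵)(62)/535 = 8.0×10⁻⁶ mol L⁻¹
[OH⁻] = (5.6×10⁻²)(473)/535 = 5.0×10⁻² mol L⁻¹
Q = [Ca²⁺][OH⁻]^2 = 2.0×10⁻⁸
Since Q (2.0×10⁻⁸) is less than Ksp (1.2×10⁻⁵), no Ca(OH)₂ precipitates.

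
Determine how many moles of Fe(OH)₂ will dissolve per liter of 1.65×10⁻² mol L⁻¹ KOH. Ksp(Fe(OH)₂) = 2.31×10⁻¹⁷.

8.48×10⁻¹⁴ M

Fe(OH)₂(s) ⇌ Fe²⁺(aq) + 2 OH⁻(aq)
Let s be the solubility of Fe(OH)₂ here. The common ion gives [OH⁻] ≈ 1.65×10⁻² mol L⁻¹, and [Fe²⁺] = s.
Ksp = [Fe²⁺][OH⁻]^2 = s(1.65×10⁻²)^2
s = 2.31×10⁻¹⁷ / (1.65×10⁻²)^2 = 8.48×10⁻¹⁴
s = 8.48×10⁻¹⁴ mol L⁻¹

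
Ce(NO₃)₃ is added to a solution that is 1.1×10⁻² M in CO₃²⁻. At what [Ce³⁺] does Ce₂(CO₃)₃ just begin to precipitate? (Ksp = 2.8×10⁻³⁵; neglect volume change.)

4.6×10⁻¹⁵ M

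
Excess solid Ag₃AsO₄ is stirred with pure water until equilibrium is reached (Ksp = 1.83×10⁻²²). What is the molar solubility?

1.61×10⁻⁶ M

Ag₃AsO₄(s) ⇌ 3 Ag⁺(aq) + AsO₄³⁻(aq)
With molar solubility s: [Ag⁺] = 3s, [AsO₄³⁻] = s.
Ksp = [Ag⁺]^3[AsO₄³⁻] = (3s)^3 · s = 27s^4
27s^4 = 1.83×10⁻²²  ⇒  s^4 = 6.78×10⁻²⁴
s = 1.61×10⁻⁶ M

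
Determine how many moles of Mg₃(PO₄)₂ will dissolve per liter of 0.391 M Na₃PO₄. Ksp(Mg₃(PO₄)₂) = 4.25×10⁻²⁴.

1.01×10⁻⁸ M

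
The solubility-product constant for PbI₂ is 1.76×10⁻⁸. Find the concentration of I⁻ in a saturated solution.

3.28×10⁻³ M

PbI₂(s) ⇌ Pb²⁺(aq) + 2 I⁻(aq)
Let s be the molar solubility. Then [Pb²⁺] = s and [I⁻] = 2s.
Ksp = [Pb²⁺][I⁻]^2 = s · (2s)^2 = 4s^3 = 1.76×10⁻⁸
s = 1.64×10⁻³ M
[I⁻] = 2s = 3.28×10⁻³ M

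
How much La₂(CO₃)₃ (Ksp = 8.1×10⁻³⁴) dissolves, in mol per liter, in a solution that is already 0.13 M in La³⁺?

1.2×10⁻¹¹ M

La₂(CO₃)₃(s) ⇌ 2 La³⁺(aq) + 3 CO₃²⁻(aq)
Let s be the solubility of La₂(CO₃)₃ here. The common ion gives [La³⁺] ≈ 0.13 M, and [CO₃²⁻] = 3s.
Ksp = [La³⁺]^2[CO₃²⁻]^3 = (0.13)^2(3s)^3
(3s)^3 = 8.1×10⁻³⁴ / (0.13)^2 = 4.8×10⁻³²
s = 1.2×10⁻¹¹ M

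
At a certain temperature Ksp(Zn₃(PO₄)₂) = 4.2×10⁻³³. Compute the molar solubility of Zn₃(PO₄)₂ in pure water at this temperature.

1.3×10⁻⁷ M

Zn₃(PO₄)₂(s) ⇌ 3 Zn²⁺(aq) + 2 PO₄³⁻(aq)
For each mole of Zn₃(PO₄)₂ that dissolves per liter, [Zn²⁺] = 3s and [PO₄³⁻] = 2s; let s denote this solubility.
Ksp = [Zn²⁺]^3[PO₄³⁻]^2 = (3s)^3 · (2s)^2 = 108s^5
108s^5 = 4.2×10⁻³³  ⇒  s^5 = 3.9×10⁻³⁵
Taking the 5th root, s = 1.3×10⁻⁷ mol L⁻¹.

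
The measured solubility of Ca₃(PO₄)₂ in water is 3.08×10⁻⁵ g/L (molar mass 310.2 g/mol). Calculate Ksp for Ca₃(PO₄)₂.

Molar solubility s = (3.08×10⁻⁵ g/L) / (310.2 g/mol) = 9.9291×10⁻⁸ mol/L
Ca₃(PO₄)₂(s) ⇌ 3 Ca²⁺(aq) + 2 PO₄³⁻(aq)
Call the molar solubility s, so that [Ca²⁺] = 3s and [PO₄³⁻] = 2s.
Ksp = [Ca²⁺]^3[PO₄³⁻]^2 = (3s)^3 · (2s)^2 = 108s^5
Ksp = 108 × (9.9291×10⁻⁸)^5 = 1.04×10⁻³³

Ksp = 1.04×10⁻³³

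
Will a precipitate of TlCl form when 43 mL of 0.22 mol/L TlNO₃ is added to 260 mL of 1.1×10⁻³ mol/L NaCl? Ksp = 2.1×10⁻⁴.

No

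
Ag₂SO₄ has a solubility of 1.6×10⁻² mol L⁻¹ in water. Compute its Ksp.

Ag₂SO₄(s) ⇌ 2 Ag⁺(aq) + SO₄²⁻(aq)
For each mole of Ag₂SO₄ that dissolves per liter, [Ag⁺] = 2s and [SO₄²⁻] = s; let s denote this solubility.
Ksp = [Ag⁺]^2[SO₄²⁻] = (2s)^2 · s = 4s^3
Ksp = 4 × (1.6×10⁻²)^3 = 1.6×10⁻⁵

Ksp = 1.6×10⁻⁵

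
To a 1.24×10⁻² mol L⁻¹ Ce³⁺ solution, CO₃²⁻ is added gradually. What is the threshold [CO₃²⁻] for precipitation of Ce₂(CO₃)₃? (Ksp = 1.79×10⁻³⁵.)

The threshold for precipitation is Q = Ksp.
Ce₂(CO₃)₃(s) ⇌ 2 Ce³⁺(aq) + 3 CO₃²⁻(aq)
Ksp = [Ce³⁺]^2[CO₃²⁻]^3 = [CO₃²⁻]^3(1.24×10⁻²)^2
[CO₃²⁻]^3 = 1.79×10⁻³⁵ / (1.24×10⁻²)^2 = 1.16×10⁻³¹
[CO₃²⁻] = 4.88×10⁻¹¹ mol L⁻¹

4.88×10⁻¹¹ M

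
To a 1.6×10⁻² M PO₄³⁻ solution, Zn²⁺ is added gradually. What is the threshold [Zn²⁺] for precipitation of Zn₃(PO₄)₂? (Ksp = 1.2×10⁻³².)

Precipitation begins when Q = Ksp.
Zn₃(PO₄)₂(s) ⇌ 3 Zn²⁺(aq) + 2 PO₄³⁻(aq)
Ksp = [Zn²⁺]^3[PO₄³⁻]^2 = [Zn²⁺]^3(1.6×10⁻²)^2
[Zn²⁺]^3 = 1.2×10⁻³² / (1.6×10⁻²)^2 = 4.7×10⁻²⁹
[Zn²⁺] = 3.6×10⁻¹⁰ M

3.6×10⁻¹⁰ M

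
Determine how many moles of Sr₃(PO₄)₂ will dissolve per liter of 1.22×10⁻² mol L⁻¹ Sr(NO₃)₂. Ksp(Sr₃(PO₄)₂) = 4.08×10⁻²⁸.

Sr₃(PO₄)₂(s) ⇌ 3 Sr²⁺(aq) + 2 PO₄³⁻(aq)
Let s be the solubility of Sr₃(PO₄)₂ here. The common ion gives [Sr²⁺] ≈ 1.22×10⁻² mol L⁻¹, and [PO₄³⁻] = 2s.
Ksp = [Sr²⁺]^3[PO₄³⁻]^2 = (1.22×10⁻²)^3(2s)^2
(2s)^2 = 4.08×10⁻²⁸ / (1.22×10⁻²)^3 = 2.25×10⁻²²
s = 7.49×10⁻¹² mol L⁻¹

7.49×10⁻¹² M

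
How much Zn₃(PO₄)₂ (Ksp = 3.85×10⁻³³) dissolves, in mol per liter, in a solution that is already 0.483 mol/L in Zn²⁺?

Zn₃(PO₄)₂(s) ⇌ 3 Zn²⁺(aq) + 2 PO₄³⁻(aq)
With Zn²⁺ already at 0.483 mol/L and s small, take [Zn²⁺] ≈ 0.483 mol/L and [PO₄³⁻] = 2s.
Ksp = [Zn²⁺]^3[PO₄³⁻]^2 = (0.483)^3(2s)^2
(2s)^2 = 3.85×10⁻³³ / (0.483)^3 = 3.42×10⁻³²
s = 9.24×10⁻¹⁷ mol/L

9.24×10⁻¹⁷ M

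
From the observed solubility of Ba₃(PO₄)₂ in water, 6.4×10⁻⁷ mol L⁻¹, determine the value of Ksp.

Ksp = 1.2×10⁻²⁹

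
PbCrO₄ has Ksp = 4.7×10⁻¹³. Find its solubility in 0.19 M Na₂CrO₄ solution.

2.5×10⁻¹² M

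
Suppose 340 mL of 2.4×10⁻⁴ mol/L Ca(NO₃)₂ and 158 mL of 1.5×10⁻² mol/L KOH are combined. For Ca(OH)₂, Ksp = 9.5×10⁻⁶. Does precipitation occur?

No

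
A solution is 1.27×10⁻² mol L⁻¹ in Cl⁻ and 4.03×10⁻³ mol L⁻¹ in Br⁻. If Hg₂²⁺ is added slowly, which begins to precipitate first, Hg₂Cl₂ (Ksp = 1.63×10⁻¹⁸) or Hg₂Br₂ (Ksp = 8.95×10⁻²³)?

Hg₂Br₂

Each salt precipitates once Q = Ksp for that salt.
For Hg₂Cl₂: [Hg₂²⁺] = (Ksp/[Cl⁻]^2) = 1.01×10⁻¹⁴ mol L⁻¹
For Hg₂Br₂: [Hg₂²⁺] = (Ksp/[Br⁻]^2) = 5.51×10⁻¹⁸ mol L⁻¹
Since Hg₂Br₂ needs less Hg₂²⁺ to reach saturation, it precipitates first.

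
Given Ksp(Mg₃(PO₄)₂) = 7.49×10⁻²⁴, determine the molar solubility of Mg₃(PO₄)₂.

Mg₃(PO₄)₂(s) ⇌ 3 Mg²⁺(aq) + 2 PO₄³⁻(aq)
For each mole of Mg₃(PO₄)₂ that dissolves per liter, [Mg²⁺] = 3s and [PO₄³⁻] = 2s; let s denote this solubility.
Ksp = [Mg²⁺]^3[PO₄³⁻]^2 = (3s)^3 · (2s)^2 = 108s^5
108s^5 = 7.49×10⁻²⁴  ⇒  s^5 = 6.94×10⁻²⁶
s = (6.94×10⁻²⁶)^(1/5) = 9.29×10⁻⁶ mol/L

9.29×10⁻⁶ M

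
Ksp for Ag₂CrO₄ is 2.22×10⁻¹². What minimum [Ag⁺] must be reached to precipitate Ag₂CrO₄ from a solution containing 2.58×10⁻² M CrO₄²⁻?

Precipitation begins when Q = Ksp.
Ag₂CrO₄(s) ⇌ 2 Ag⁺(aq) + CrO₄²⁻(aq)
Ksp = [Ag⁺]^2[CrO₄²⁻] = [Ag⁺]^2(2.58×10⁻²)
[Ag⁺]^2 = 2.22×10⁻¹² / (2.58×10⁻²) = 8.60×10⁻¹¹
[Ag⁺] = 9.28×10⁻⁶ M

9.28×10⁻⁶ M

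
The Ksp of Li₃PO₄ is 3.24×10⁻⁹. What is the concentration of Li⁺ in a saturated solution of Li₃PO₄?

Li₃PO₄(s) ⇌ 3 Li⁺(aq) + PO₄³⁻(aq)
If s mol/L of Li₃PO₄ dissolves, [Li⁺] = 3s and [PO₄³⁻] = s.
Ksp = [Li⁺]^3[PO₄³⁻] = (3s)^3 · s = 27s^4 = 3.24×10⁻⁹
s = 3.31×10⁻³ M
[Li⁺] = 3s = 9.93×10⁻³ M

9.93×10⁻³ M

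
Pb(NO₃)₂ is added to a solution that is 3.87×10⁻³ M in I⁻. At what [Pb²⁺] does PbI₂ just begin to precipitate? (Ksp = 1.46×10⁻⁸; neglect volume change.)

9.75×10⁻⁴ M

Each salt precipitates once Q = Ksp for that salt.
PbI₂(s) ⇌ Pb²⁺(aq) + 2 I⁻(aq)
Ksp = [Pb²⁺][I⁻]^2 = [Pb²⁺](3.87×10⁻³)^2
[Pb²⁺] = 1.46×10⁻⁸ / (3.87×10⁻³)^2 = 9.75×10⁻⁴
[Pb²⁺] = 9.75×10⁻⁴ M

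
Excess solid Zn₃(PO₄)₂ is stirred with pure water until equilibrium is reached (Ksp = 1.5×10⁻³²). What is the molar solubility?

Zn₃(PO₄)₂(s) ⇌ 3 Zn²⁺(aq) + 2 PO₄³⁻(aq)
For each mole of Zn₃(PO₄)₂ that dissolves per liter, [Zn²⁺] = 3s and [PO₄³⁻] = 2s; let s denote this solubility.
Ksp = [Zn²⁺]^3[PO₄³⁻]^2 = (3s)^3 · (2s)^2 = 108s^5
108s^5 = 1.5×10⁻³²  ⇒  s^5 = 1.4×10⁻³⁴
s = (1.4×10⁻³⁴)^(1/5) = 1.7×10⁻⁷ mol L⁻¹

1.7×10⁻⁷ M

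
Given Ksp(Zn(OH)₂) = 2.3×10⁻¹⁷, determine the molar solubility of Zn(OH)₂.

Zn(OH)₂(s) ⇌ Zn²⁺(aq) + 2 OH⁻(aq)
If s mol/L of Zn(OH)₂ dissolves, [Zn²⁺] = s and [OH⁻] = 2s.
Ksp = [Zn²⁺][OH⁻]^2 = s · (2s)^2 = 4s^3
4s^3 = 2.3×10⁻¹⁷  ⇒  s^3 = 5.8×10⁻¹⁸
s = (5.8×10⁻¹⁸)^(1/3) = 1.8×10⁻⁶ mol L⁻¹

1.8×10⁻⁶ M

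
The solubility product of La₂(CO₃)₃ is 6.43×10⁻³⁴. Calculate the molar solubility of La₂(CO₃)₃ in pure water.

9.01×10⁻⁸ M

La₂(CO₃)₃(s) ⇌ 2 La³⁺(aq) + 3 CO₃²⁻(aq)
For each mole of La₂(CO₃)₃ that dissolves per liter, [La³⁺] = 2s and [CO₃²⁻] = 3s; let s denote this solubility.
Ksp = [La³⁺]^2[CO₃²⁻]^3 = (2s)^2 · (3s)^3 = 108s^5
108s^5 = 6.43×10⁻³⁴  ⇒  s^5 = 5.95×10⁻³⁶
s = (5.95×10⁻³⁶)^(1/5) = 9.01×10⁻⁸ M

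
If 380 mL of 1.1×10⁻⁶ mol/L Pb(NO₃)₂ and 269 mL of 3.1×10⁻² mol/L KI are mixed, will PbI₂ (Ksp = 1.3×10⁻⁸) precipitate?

No

Total volume after mixing = 380 + 269 = 649 mL.
[Pb²⁺] = (1.1×10⁻⁶)(380)/649 = 6.4×10⁻⁷ mol/L
[I⁻] = (3.1×10⁻²)(269)/649 = 1.3×10⁻² mol/L
Q = [Pb²⁺][I⁻]^2 = 1.1×10⁻¹⁰
Since Q (1.1×10⁻¹⁰) is less than Ksp (1.3×10⁻⁸), no PbI₂ precipitates.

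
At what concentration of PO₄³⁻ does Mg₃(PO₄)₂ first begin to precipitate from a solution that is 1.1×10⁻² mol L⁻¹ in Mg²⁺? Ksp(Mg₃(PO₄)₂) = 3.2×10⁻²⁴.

1.6×10⁻⁹ M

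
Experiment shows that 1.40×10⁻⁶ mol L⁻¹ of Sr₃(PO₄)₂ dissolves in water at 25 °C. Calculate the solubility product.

Ksp = 5.81×10⁻²⁸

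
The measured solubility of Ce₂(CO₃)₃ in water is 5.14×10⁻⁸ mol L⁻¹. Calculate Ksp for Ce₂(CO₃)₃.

Ksp = 3.87×10⁻³⁵

Ce₂(CO₃)₃(s) ⇌ 2 Ce³⁺(aq) + 3 CO₃²⁻(aq)
For each mole of Ce₂(CO₃)₃ that dissolves per liter, [Ce³⁺] = 2s and [CO₃²⁻] = 3s; let s denote this solubility.
Ksp = [Ce³⁺]^2[CO₃²⁻]^3 = (2s)^2 · (3s)^3 = 108s^5
Ksp = 108 × (5.14×10⁻⁸)^5 = 3.87×10⁻³⁵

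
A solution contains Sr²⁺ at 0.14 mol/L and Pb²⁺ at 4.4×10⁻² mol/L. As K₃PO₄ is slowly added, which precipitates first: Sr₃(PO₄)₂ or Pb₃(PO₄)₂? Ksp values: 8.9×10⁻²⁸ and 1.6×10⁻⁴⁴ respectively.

Pb₃(PO₄)₂

Precipitation begins when Q = Ksp.
For Sr₃(PO₄)₂: [PO₄³⁻] = (Ksp/[Sr²⁺]^3)^(1/2) = 5.7×10⁻¹³ mol/L
For Pb₃(PO₄)₂: [PO₄³⁻] = (Ksp/[Pb²⁺]^3)^(1/2) = 1.4×10⁻²⁰ mol/L
Pb₃(PO₄)₂ requires the lower [PO₄³⁻], so it precipitates first.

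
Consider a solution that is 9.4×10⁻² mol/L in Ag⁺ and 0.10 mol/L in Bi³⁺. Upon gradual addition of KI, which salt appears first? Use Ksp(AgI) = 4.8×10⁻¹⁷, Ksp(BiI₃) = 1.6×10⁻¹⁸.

AgI

A salt starts to precipitate once the ion product Q reaches its Ksp.
For AgI: [I⁻] = (Ksp/[Ag⁺]) = 5.1×10⁻¹⁶ mol/L
For BiI₃: [I⁻] = (Ksp/[Bi³⁺])^(1/3) = 2.5×10⁻⁶ mol/L
AgI requires the lower [I⁻], so it precipitates first.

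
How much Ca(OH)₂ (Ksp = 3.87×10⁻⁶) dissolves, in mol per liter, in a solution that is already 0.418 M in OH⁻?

2.21×10⁻⁵ M

Ca(OH)₂(s) ⇌ Ca²⁺(aq) + 2 OH⁻(aq)
With OH⁻ already at 0.418 M and s small, take [OH⁻] ≈ 0.418 M and [Ca²⁺] = s.
Ksp = [Ca²⁺][OH⁻]^2 = s(0.418)^2
s = 3.87×10⁻⁶ / (0.418)^2 = 2.21×10⁻⁵
s = 2.21×10⁻⁵ M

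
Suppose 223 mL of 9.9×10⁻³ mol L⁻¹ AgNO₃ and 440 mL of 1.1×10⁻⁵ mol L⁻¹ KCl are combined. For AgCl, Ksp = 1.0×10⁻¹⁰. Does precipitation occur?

Yes

Total volume after mixing = 223 + 440 = 663 mL.
[Ag⁺] = (9.9×10⁻³)(223)/663 = 3.3×10⁻³ mol L⁻¹
[Cl⁻] = (1.1×10⁻⁵)(440)/663 = 7.3×10⁻⁶ mol L⁻¹
Q = [Ag⁺][Cl⁻] = 2.4×10⁻⁸
Because Q > Ksp (2.4×10⁻⁸ vs 1.0×10⁻¹⁰), a precipitate of AgCl forms.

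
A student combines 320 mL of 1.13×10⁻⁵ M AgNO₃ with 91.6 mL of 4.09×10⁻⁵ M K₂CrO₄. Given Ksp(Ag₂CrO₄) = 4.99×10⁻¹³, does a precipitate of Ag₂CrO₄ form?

No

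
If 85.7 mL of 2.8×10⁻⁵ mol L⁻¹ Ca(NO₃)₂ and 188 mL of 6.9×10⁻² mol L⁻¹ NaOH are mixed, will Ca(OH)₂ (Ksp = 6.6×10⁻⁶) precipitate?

After mixing, V = 85.7 mL + 188 mL = 273.7 mL.
[Ca²⁺] = (2.8×10⁻⁵)(85.7)/273.7 = 8.8×10⁻⁶ mol L⁻¹
[OH⁻] = (6.9×10⁻²)(188)/273.7 = 4.7×10⁻² mol L⁻¹
Q = [Ca²⁺][OH⁻]^2 = 2.0×10⁻⁸
Q = 2.0×10⁻⁸ < Ksp = 6.6×10⁻⁶, so the solution is unsaturated and no precipitate forms.

No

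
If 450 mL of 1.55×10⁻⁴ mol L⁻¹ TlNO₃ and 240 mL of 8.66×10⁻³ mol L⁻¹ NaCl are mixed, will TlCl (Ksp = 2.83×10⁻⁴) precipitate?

No

The combined volume is 690 mL.
[Tl⁺] = (1.55×10⁻⁴)(450)/690 = 1.01×10⁻⁴ mol L⁻¹
[Cl⁻] = (8.66×10⁻³)(240)/690 = 3.01×10⁻³ mol L⁻¹
Q = [Tl⁺][Cl⁻] = 3.04×10⁻⁷
Q < Ksp (3.04×10⁻⁷ vs 2.83×10⁻⁴); the solution remains unsaturated and no precipitate forms.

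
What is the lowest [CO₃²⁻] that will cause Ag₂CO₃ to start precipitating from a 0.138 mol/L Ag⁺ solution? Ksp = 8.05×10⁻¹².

4.23×10⁻¹⁰ M

The threshold for precipitation is Q = Ksp.
Ag₂CO₃(s) ⇌ 2 Ag⁺(aq) + CO₃²⁻(aq)
Ksp = [Ag⁺]^2[CO₃²⁻] = [CO₃²⁻](0.138)^2
[CO₃²⁻] = 8.05×10⁻¹² / (0.138)^2 = 4.23×10⁻¹⁰
[CO₃²⁻] = 4.23×10⁻¹⁰ mol/L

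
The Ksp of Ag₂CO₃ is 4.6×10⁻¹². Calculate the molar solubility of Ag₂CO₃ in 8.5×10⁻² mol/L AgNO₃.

Ag₂CO₃(s) ⇌ 2 Ag⁺(aq) + CO₃²⁻(aq)
The solution already contains Ag⁺ at 8.5×10⁻² mol/L. Let s be the molar solubility of Ag₂CO₃.
[Ag⁺] ≈ 8.5×10⁻² mol/L (common ion dominates); [CO₃²⁻] = s.
Ksp = [Ag⁺]^2[CO₃²⁻] = (8.5×10⁻²)^2s
s = 4.6×10⁻¹² / (8.5×10⁻²)^2 = 6.4×10⁻¹⁰
s = 6.4×10⁻¹⁰ mol/L

6.4×10⁻¹⁰ M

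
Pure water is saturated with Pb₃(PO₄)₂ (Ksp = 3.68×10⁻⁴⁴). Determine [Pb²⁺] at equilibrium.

2.42×10⁻⁹ M

Pb₃(PO₄)₂(s) ⇌ 3 Pb²⁺(aq) + 2 PO₄³⁻(aq)
For each mole of Pb₃(PO₄)₂ that dissolves per liter, [Pb²⁺] = 3s and [PO₄³⁻] = 2s; let s denote this solubility.
Ksp = [Pb²⁺]^3[PO₄³⁻]^2 = (3s)^3 · (2s)^2 = 108s^5 = 3.68×10⁻⁴⁴
s = 8.06×10⁻¹⁰ mol/L
[Pb²⁺] = 3s = 2.42×10⁻⁹ mol/L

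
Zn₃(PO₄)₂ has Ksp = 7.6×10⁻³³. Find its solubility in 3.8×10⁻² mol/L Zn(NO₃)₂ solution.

Zn₃(PO₄)₂(s) ⇌ 3 Zn²⁺(aq) + 2 PO₄³⁻(aq)
Let s be the solubility of Zn₃(PO₄)₂ here. The common ion gives [Zn²⁺] ≈ 3.8×10⁻² mol/L, and [PO₄³⁻] = 2s.
Ksp = [Zn²⁺]^3[PO₄³⁻]^2 = (3.8×10⁻²)^3(2s)^2
(2s)^2 = 7.6×10⁻³³ / (3.8×10⁻²)^3 = 1.4×10⁻²⁸
s = 5.9×10⁻¹⁵ mol/L

5.9×10⁻¹⁵ M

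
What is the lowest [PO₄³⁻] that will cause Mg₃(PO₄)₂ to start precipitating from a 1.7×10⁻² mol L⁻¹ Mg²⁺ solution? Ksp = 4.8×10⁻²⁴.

9.9×10⁻¹⁰ M

A salt starts to precipitate once the ion product Q reaches its Ksp.
Mg₃(PO₄)₂(s) ⇌ 3 Mg²⁺(aq) + 2 PO₄³⁻(aq)
Ksp = [Mg²⁺]^3[PO₄³⁻]^2 = [PO₄³⁻]^2(1.7×10⁻²)^3
[PO₄³⁻]^2 = 4.8×10⁻²⁴ / (1.7×10⁻²)^3 = 9.8×10⁻¹⁹
[PO₄³⁻] = 9.9×10⁻¹⁰ mol L⁻¹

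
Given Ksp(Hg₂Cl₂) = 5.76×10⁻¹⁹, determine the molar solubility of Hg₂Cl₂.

5.24×10⁻⁷ M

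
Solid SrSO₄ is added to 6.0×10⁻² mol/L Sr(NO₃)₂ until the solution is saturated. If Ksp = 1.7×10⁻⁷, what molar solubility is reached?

2.8×10⁻⁶ M

SrSO₄(s) ⇌ Sr²⁺(aq) + SO₄²⁻(aq)
Sr²⁺ is already present at 6.0×10⁻² mol/L. If s mol/L of SrSO₄ dissolves, [SO₄²⁻] = s while [Sr²⁺] ≈ 6.0×10⁻² mol/L.
Ksp = [Sr²⁺][SO₄²⁻] = (6.0×10⁻²)s
s = 1.7×10⁻⁷ / (6.0×10⁻²) = 2.8×10⁻⁶
s = 2.8×10⁻⁶ mol/L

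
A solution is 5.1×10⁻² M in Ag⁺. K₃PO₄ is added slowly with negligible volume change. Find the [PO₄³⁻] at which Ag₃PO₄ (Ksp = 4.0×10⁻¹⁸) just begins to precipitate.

A salt starts to precipitate once the ion product Q reaches its Ksp.
Ag₃PO₄(s) ⇌ 3 Ag⁺(aq) + PO₄³⁻(aq)
Ksp = [Ag⁺]^3[PO₄³⁻] = [PO₄³⁻](5.1×10⁻²)^3
[PO₄³⁻] = 4.0×10⁻¹⁸ / (5.1×10⁻²)^3 = 3.0×10⁻¹⁴
[PO₄³⁻] = 3.0×10⁻¹⁴ M

3.0×10⁻¹⁴ M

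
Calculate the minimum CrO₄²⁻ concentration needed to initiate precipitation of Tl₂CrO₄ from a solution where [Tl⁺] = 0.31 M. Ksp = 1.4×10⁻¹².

Each salt precipitates once Q = Ksp for that salt.
Tl₂CrO₄(s) ⇌ 2 Tl⁺(aq) + CrO₄²⁻(aq)
Ksp = [Tl⁺]^2[CrO₄²⁻] = [CrO₄²⁻](0.31)^2
[CrO₄²⁻] = 1.4×10⁻¹² / (0.31)^2 = 1.5×10⁻¹¹
[CrO₄²⁻] = 1.5×10⁻¹¹ M

1.5×10⁻¹¹ M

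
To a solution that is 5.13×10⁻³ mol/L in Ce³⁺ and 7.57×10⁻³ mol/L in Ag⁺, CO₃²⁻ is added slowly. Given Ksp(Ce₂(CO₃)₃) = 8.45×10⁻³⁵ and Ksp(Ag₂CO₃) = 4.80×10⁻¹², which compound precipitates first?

The threshold for precipitation is Q = Ksp.
For Ce₂(CO₃)₃: [CO₃²⁻] = (Ksp/[Ce³⁺]^2)^(1/3) = 1.48×10⁻¹⁰ mol/L
For Ag₂CO₃: [CO₃²⁻] = (Ksp/[Ag⁺]^2) = 8.38×10⁻⁸ mol/L
Since Ce₂(CO₃)₃ needs less CO₃²⁻ to reach saturation, it precipitates first.

Ce₂(CO₃)₃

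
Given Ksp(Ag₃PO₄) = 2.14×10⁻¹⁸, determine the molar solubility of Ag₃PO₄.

Ag₃PO₄(s) ⇌ 3 Ag⁺(aq) + PO₄³⁻(aq)
Call the molar solubility s, so that [Ag⁺] = 3s and [PO₄³⁻] = s.
Ksp = [Ag⁺]^3[PO₄³⁻] = (3s)^3 · s = 27s^4
27s^4 = 2.14×10⁻¹⁸  ⇒  s^4 = 7.93×10⁻²⁰
s = 1.68×10⁻⁵ mol/L

1.68×10⁻⁵ M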